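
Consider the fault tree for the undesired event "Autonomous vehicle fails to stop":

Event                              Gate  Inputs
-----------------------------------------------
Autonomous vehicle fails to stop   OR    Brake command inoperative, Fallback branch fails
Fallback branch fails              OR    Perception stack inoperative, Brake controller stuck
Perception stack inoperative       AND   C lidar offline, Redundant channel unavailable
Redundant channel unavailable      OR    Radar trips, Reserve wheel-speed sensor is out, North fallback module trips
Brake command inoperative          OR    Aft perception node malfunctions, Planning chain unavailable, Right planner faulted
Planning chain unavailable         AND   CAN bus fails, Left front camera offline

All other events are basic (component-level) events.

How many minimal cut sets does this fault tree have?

7

Planning chain unavailable [AND]: one cut set from each child combined → 1 × 1 = 1 cut set(s).
Brake command inoperative [OR]: union of children's cut sets → 3 cut set(s).
Redundant channel unavailable [OR]: union of children's cut sets → 3 cut set(s).
Perception stack inoperative [AND]: one cut set from each child combined → 1 × 3 = 3 cut set(s).
Fallback branch fails [OR]: union of children's cut sets → 4 cut set(s).
Autonomous vehicle fails to stop [OR]: union of children's cut sets → 7 cut set(s).
Minimal cut sets: {Aft perception node malfunctions}; {CAN bus fails, Left front camera offline}; {Right planner faulted}; {C lidar offline, Radar trips}; {C lidar offline, Reserve wheel-speed sensor is out}; {C lidar offline, North fallback module trips}; {Brake controller stuck}.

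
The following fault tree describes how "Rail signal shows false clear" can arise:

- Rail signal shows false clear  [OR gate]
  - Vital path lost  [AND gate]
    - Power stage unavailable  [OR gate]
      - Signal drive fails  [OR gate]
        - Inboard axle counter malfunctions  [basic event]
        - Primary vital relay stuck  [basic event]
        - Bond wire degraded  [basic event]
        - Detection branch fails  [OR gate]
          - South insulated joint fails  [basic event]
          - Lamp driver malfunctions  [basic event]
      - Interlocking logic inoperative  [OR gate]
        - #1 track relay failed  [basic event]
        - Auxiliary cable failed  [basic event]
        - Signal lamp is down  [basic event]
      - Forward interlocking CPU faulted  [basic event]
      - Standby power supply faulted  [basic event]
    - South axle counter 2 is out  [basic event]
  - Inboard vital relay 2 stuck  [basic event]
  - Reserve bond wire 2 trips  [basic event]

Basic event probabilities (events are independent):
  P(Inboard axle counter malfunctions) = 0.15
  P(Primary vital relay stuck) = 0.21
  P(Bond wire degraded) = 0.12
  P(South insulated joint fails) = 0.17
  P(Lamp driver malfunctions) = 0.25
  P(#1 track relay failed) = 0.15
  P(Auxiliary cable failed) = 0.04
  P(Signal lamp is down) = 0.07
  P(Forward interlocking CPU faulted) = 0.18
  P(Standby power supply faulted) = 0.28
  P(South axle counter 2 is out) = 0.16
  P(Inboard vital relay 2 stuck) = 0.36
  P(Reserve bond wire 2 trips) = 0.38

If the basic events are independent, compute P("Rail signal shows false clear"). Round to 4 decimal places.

0.6562

P(Detection branch fails) [OR] = 1 − (1−0.17) × (1−0.25) = 0.377500
P(Signal drive fails) [OR] = 1 − (1−0.15) × (1−0.21) × (1−0.12) × (1−0.377500) = 0.632152
P(Interlocking logic inoperative) [OR] = 1 − (1−0.15) × (1−0.04) × (1−0.07) = 0.241120
P(Power stage unavailable) [OR] = 1 − (1−0.632152) × (1−0.241120) × (1−0.18) × (1−0.28) = 0.835188
P(Vital path lost) [AND] = 0.835188 × 0.16 = 0.133630
P(Rail signal shows false clear) [OR] = 1 − (1−0.133630) × (1−0.36) × (1−0.38) = 0.656224
Rounded to 4 decimal places: P(Rail signal shows false clear) ≈ 0.6562.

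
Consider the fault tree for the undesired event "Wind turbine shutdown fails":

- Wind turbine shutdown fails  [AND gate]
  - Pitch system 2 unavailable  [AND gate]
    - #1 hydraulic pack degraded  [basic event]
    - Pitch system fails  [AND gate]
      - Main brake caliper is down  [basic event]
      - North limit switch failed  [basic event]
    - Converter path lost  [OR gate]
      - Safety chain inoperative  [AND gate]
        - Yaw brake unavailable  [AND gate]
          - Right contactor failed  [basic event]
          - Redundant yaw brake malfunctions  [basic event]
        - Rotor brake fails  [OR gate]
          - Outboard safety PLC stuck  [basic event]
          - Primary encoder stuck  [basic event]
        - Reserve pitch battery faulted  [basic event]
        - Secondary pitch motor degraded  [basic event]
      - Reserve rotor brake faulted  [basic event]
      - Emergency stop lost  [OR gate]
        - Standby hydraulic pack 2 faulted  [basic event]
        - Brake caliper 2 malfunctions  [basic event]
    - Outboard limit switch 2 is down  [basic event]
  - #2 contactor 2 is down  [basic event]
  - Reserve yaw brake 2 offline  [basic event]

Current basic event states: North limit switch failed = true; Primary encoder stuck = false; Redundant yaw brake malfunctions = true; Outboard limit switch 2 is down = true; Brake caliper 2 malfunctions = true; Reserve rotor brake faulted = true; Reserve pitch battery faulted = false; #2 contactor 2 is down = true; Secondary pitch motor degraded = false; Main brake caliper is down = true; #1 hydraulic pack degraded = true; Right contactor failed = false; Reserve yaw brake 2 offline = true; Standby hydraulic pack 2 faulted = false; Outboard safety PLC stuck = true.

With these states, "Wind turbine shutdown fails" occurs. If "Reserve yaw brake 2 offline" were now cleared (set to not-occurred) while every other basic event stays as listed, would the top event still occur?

No

Counterfactual: set "Reserve yaw brake 2 offline" to not occurred.
Pitch system fails [AND]: Main brake caliper is down=occurs, North limit switch failed=occurs → all inputs occur → occurs.
Yaw brake unavailable [AND]: Right contactor failed=not, Redundant yaw brake malfunctions=occurs → not all inputs occur → does not occur.
Rotor brake fails [OR]: Outboard safety PLC stuck=occurs, Primary encoder stuck=not → at least one input occurs → occurs.
Safety chain inoperative [AND]: Yaw brake unavailable=not, Rotor brake fails=occurs, Reserve pitch battery faulted=not, Secondary pitch motor degraded=not → not all inputs occur → does not occur.
Emergency stop lost [OR]: Standby hydraulic pack 2 faulted=not, Brake caliper 2 malfunctions=occurs → at least one input occurs → occurs.
Converter path lost [OR]: Safety chain inoperative=not, Reserve rotor brake faulted=occurs, Emergency stop lost=occurs → at least one input occurs → occurs.
Pitch system 2 unavailable [AND]: #1 hydraulic pack degraded=occurs, Pitch system fails=occurs, Converter path lost=occurs, Outboard limit switch 2 is down=occurs → all inputs occur → occurs.
Wind turbine shutdown fails [AND]: Pitch system 2 unavailable=occurs, #2 contactor 2 is down=occurs, Reserve yaw brake 2 offline=not → not all inputs occur → does not occur.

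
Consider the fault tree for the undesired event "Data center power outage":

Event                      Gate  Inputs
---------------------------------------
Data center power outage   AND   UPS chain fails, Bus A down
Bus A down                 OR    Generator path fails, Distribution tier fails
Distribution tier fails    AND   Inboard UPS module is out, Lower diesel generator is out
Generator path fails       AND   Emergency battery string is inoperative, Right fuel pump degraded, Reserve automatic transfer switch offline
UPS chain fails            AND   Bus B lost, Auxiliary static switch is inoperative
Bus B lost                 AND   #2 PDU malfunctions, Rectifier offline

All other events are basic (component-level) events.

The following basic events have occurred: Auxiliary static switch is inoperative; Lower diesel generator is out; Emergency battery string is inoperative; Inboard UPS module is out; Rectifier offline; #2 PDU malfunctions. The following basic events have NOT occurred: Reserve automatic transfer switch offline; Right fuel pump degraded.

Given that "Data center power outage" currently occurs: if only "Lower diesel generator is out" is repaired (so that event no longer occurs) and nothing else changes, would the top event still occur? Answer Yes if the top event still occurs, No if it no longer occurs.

No

Counterfactual: set "Lower diesel generator is out" to not occurred.
Bus B lost [AND]: #2 PDU malfunctions=occurs, Rectifier offline=occurs → all inputs occur → occurs.
UPS chain fails [AND]: Bus B lost=occurs, Auxiliary static switch is inoperative=occurs → all inputs occur → occurs.
Generator path fails [AND]: Emergency battery string is inoperative=occurs, Right fuel pump degraded=not, Reserve automatic transfer switch offline=not → not all inputs occur → does not occur.
Distribution tier fails [AND]: Inboard UPS module is out=occurs, Lower diesel generator is out=not → not all inputs occur → does not occur.
Bus A down [OR]: Generator path fails=not, Distribution tier fails=not → no input occurs → does not occur.
Data center power outage [AND]: UPS chain fails=occurs, Bus A down=not → not all inputs occur → does not occur.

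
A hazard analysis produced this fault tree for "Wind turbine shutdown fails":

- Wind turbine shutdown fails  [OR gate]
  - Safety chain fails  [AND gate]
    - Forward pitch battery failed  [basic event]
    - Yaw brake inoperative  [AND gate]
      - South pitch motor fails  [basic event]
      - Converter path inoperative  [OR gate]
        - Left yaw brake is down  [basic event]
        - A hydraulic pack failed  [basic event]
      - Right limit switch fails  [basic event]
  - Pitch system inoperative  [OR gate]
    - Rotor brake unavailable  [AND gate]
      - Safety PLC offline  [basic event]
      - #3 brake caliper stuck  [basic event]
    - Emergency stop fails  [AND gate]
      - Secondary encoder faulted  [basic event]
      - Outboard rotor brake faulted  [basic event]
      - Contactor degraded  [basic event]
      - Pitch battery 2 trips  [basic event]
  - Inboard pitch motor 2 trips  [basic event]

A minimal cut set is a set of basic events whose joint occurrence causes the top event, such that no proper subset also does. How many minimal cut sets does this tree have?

Converter path inoperative [OR]: union of children's cut sets → 2 cut set(s).
Yaw brake inoperative [AND]: one cut set from each child combined → 1 × 2 × 1 = 2 cut set(s).
Safety chain fails [AND]: one cut set from each child combined → 1 × 2 = 2 cut set(s).
Rotor brake unavailable [AND]: one cut set from each child combined → 1 × 1 = 1 cut set(s).
Emergency stop fails [AND]: one cut set from each child combined → 1 × 1 × 1 × 1 = 1 cut set(s).
Pitch system inoperative [OR]: union of children's cut sets → 2 cut set(s).
Wind turbine shutdown fails [OR]: union of children's cut sets → 5 cut set(s).
Minimal cut sets: {Forward pitch battery failed, Left yaw brake is down, Right limit switch fails, South pitch motor fails}; {A hydraulic pack failed, Forward pitch battery failed, Right limit switch fails, South pitch motor fails}; {#3 brake caliper stuck, Safety PLC offline}; {Contactor degraded, Outboard rotor brake faulted, Pitch battery 2 trips, Secondary encoder faulted}; {Inboard pitch motor 2 trips}.

5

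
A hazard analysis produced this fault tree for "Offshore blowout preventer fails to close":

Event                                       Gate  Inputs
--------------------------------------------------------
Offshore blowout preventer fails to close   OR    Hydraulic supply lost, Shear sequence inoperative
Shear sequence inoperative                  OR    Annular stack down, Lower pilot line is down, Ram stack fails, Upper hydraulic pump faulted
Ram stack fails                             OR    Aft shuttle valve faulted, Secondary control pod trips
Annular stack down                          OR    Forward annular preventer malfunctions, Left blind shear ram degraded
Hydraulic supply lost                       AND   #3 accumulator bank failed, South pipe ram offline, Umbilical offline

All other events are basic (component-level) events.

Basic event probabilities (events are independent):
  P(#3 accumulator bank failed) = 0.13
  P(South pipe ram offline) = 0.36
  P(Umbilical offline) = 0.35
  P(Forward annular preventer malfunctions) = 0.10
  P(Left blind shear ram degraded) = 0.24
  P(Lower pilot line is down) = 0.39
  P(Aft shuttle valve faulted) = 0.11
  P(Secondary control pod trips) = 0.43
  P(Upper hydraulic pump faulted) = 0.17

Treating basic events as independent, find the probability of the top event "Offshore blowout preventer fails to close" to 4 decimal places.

P(Hydraulic supply lost) [AND] = 0.13 × 0.36 × 0.35 = 0.016380
P(Annular stack down) [OR] = 1 − (1−0.10) × (1−0.24) = 0.316000
P(Ram stack fails) [OR] = 1 − (1−0.11) × (1−0.43) = 0.492700
P(Shear sequence inoperative) [OR] = 1 − (1−0.316000) × (1−0.39) × (1−0.492700) × (1−0.17) = 0.824317
P(Offshore blowout preventer fails to close) [OR] = 1 − (1−0.016380) × (1−0.824317) = 0.827195
Rounded to 4 decimal places: P(Offshore blowout preventer fails to close) ≈ 0.8272.

0.8272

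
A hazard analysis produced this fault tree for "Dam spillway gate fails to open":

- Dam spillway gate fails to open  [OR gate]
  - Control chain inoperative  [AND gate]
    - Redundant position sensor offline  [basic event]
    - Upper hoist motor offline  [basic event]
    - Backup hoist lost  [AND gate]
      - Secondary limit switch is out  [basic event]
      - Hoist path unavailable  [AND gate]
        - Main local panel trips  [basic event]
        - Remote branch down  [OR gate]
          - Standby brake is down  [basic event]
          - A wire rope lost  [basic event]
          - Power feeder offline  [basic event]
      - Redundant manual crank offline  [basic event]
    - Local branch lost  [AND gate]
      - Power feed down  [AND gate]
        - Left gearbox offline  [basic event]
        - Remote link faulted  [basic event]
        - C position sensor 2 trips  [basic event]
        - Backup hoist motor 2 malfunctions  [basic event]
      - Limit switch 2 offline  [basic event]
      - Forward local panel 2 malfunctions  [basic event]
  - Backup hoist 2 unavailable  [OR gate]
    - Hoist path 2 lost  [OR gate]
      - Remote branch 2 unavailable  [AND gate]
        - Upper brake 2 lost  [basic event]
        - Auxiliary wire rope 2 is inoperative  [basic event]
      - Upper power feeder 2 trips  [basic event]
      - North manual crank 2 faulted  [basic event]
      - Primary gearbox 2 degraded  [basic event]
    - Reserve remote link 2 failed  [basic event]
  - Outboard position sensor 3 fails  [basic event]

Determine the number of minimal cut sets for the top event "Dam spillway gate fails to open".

9

Remote branch down [OR]: union of children's cut sets → 3 cut set(s).
Hoist path unavailable [AND]: one cut set from each child combined → 1 × 3 = 3 cut set(s).
Backup hoist lost [AND]: one cut set from each child combined → 1 × 3 × 1 = 3 cut set(s).
Power feed down [AND]: one cut set from each child combined → 1 × 1 × 1 × 1 = 1 cut set(s).
Local branch lost [AND]: one cut set from each child combined → 1 × 1 × 1 = 1 cut set(s).
Control chain inoperative [AND]: one cut set from each child combined → 1 × 1 × 3 × 1 = 3 cut set(s).
Remote branch 2 unavailable [AND]: one cut set from each child combined → 1 × 1 = 1 cut set(s).
Hoist path 2 lost [OR]: union of children's cut sets → 4 cut set(s).
Backup hoist 2 unavailable [OR]: union of children's cut sets → 5 cut set(s).
Dam spillway gate fails to open [OR]: union of children's cut sets → 9 cut set(s).
Minimal cut sets: {Backup hoist motor 2 malfunctions, C position sensor 2 trips, Forward local panel 2 malfunctions, Left gearbox offline, Limit switch 2 offline, Main local panel trips, Redundant manual crank offline, Redundant position sensor offline, Remote link faulted, Secondary limit switch is out, Standby brake is down, Upper hoist motor offline}; {A wire rope lost, Backup hoist motor 2 malfunctions, C position sensor 2 trips, Forward local panel 2 malfunctions, Left gearbox offline, Limit switch 2 offline, Main local panel trips, Redundant manual crank offline, Redundant position sensor offline, Remote link faulted, Secondary limit switch is out, Upper hoist motor offline}; {Backup hoist motor 2 malfunctions, C position sensor 2 trips, Forward local panel 2 malfunctions, Left gearbox offline, Limit switch 2 offline, Main local panel trips, Power feeder offline, Redundant manual crank offline, Redundant position sensor offline, Remote link faulted, Secondary limit switch is out, Upper hoist motor offline}; {Auxiliary wire rope 2 is inoperative, Upper brake 2 lost}; {Upper power feeder 2 trips}; {North manual crank 2 faulted}; {Primary gearbox 2 degraded}; {Reserve remote link 2 failed}; {Outboard position sensor 3 fails}.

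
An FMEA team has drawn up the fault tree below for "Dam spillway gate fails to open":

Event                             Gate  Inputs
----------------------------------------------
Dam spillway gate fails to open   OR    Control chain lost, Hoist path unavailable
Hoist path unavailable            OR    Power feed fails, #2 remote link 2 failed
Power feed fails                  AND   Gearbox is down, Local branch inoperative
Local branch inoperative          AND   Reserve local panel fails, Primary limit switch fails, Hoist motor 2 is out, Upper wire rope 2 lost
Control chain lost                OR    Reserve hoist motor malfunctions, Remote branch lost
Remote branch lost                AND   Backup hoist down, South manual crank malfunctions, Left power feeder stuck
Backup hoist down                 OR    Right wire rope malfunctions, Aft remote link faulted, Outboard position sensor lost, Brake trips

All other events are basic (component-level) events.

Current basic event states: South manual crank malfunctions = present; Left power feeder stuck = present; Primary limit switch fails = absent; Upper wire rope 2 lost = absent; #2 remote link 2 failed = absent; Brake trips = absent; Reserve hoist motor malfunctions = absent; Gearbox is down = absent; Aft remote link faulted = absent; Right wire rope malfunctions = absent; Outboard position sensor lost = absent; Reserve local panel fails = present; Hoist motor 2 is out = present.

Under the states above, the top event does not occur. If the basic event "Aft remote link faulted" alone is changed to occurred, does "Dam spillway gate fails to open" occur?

Counterfactual: set "Aft remote link faulted" to occurred.
Backup hoist down [OR]: Right wire rope malfunctions=not, Aft remote link faulted=occurs, Outboard position sensor lost=not, Brake trips=not → at least one input occurs → occurs.
Remote branch lost [AND]: Backup hoist down=occurs, South manual crank malfunctions=occurs, Left power feeder stuck=occurs → all inputs occur → occurs.
Control chain lost [OR]: Reserve hoist motor malfunctions=not, Remote branch lost=occurs → at least one input occurs → occurs.
Local branch inoperative [AND]: Reserve local panel fails=occurs, Primary limit switch fails=not, Hoist motor 2 is out=occurs, Upper wire rope 2 lost=not → not all inputs occur → does not occur.
Power feed fails [AND]: Gearbox is down=not, Local branch inoperative=not → not all inputs occur → does not occur.
Hoist path unavailable [OR]: Power feed fails=not, #2 remote link 2 failed=not → no input occurs → does not occur.
Dam spillway gate fails to open [OR]: Control chain lost=occurs, Hoist path unavailable=not → at least one input occurs → occurs.

Yes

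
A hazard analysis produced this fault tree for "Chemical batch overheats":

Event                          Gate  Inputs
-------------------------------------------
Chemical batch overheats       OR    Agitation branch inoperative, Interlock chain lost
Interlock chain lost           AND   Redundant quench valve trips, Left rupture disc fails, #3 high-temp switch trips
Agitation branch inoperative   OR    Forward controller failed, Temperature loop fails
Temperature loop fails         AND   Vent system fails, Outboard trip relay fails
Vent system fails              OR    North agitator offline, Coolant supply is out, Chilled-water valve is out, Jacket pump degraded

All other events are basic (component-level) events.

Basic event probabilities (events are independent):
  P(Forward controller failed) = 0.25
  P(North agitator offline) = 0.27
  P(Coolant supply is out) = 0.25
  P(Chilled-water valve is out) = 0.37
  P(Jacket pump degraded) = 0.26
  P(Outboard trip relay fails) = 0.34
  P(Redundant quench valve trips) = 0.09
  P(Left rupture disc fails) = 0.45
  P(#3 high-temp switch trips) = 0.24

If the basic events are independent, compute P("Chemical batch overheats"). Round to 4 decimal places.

P(Vent system fails) [OR] = 1 − (1−0.27) × (1−0.25) × (1−0.37) × (1−0.26) = 0.744756
P(Temperature loop fails) [AND] = 0.744756 × 0.34 = 0.253217
P(Agitation branch inoperative) [OR] = 1 − (1−0.25) × (1−0.253217) = 0.439913
P(Interlock chain lost) [AND] = 0.09 × 0.45 × 0.24 = 0.009720
P(Chemical batch overheats) [OR] = 1 − (1−0.439913) × (1−0.009720) = 0.445357
Rounded to 4 decimal places: P(Chemical batch overheats) ≈ 0.4454.

0.4454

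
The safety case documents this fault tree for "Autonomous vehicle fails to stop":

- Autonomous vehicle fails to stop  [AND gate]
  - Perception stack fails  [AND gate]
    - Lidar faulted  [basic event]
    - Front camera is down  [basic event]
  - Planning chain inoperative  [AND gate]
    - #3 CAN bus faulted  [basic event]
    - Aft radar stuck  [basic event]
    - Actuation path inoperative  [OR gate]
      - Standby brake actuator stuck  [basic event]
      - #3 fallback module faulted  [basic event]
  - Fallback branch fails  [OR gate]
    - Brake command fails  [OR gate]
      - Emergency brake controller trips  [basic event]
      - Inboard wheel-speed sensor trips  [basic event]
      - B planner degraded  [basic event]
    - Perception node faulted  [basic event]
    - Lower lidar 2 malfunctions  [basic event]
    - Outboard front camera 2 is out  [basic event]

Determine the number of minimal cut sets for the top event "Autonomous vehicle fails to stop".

12

Perception stack fails [AND]: one cut set from each child combined → 1 × 1 = 1 cut set(s).
Actuation path inoperative [OR]: union of children's cut sets → 2 cut set(s).
Planning chain inoperative [AND]: one cut set from each child combined → 1 × 1 × 2 = 2 cut set(s).
Brake command fails [OR]: union of children's cut sets → 3 cut set(s).
Fallback branch fails [OR]: union of children's cut sets → 6 cut set(s).
Autonomous vehicle fails to stop [AND]: one cut set from each child combined → 1 × 2 × 6 = 12 cut set(s).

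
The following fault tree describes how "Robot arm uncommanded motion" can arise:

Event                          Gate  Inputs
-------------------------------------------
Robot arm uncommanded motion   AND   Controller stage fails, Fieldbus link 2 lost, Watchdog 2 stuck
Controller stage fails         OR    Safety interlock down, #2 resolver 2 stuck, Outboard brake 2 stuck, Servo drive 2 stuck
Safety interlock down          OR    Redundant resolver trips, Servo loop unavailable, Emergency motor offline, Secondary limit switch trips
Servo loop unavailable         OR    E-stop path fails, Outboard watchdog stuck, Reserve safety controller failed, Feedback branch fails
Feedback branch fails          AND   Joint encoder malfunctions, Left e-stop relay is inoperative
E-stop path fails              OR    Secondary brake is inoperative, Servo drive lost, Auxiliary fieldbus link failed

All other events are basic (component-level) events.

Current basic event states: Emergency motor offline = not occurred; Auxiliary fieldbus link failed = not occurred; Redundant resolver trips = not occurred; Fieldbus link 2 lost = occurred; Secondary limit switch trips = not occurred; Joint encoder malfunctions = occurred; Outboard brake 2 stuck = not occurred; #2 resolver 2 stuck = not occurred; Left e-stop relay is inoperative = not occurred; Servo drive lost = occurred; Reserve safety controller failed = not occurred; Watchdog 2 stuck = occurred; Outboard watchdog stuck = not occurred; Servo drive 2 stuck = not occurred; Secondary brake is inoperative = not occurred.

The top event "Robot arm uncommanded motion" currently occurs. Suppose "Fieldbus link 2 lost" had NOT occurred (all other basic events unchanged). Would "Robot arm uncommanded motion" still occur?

No

Counterfactual: set "Fieldbus link 2 lost" to not occurred.
E-stop path fails [OR]: Secondary brake is inoperative=not, Servo drive lost=occurs, Auxiliary fieldbus link failed=not → at least one input occurs → occurs.
Feedback branch fails [AND]: Joint encoder malfunctions=occurs, Left e-stop relay is inoperative=not → not all inputs occur → does not occur.
Servo loop unavailable [OR]: E-stop path fails=occurs, Outboard watchdog stuck=not, Reserve safety controller failed=not, Feedback branch fails=not → at least one input occurs → occurs.
Safety interlock down [OR]: Redundant resolver trips=not, Servo loop unavailable=occurs, Emergency motor offline=not, Secondary limit switch trips=not → at least one input occurs → occurs.
Controller stage fails [OR]: Safety interlock down=occurs, #2 resolver 2 stuck=not, Outboard brake 2 stuck=not, Servo drive 2 stuck=not → at least one input occurs → occurs.
Robot arm uncommanded motion [AND]: Controller stage fails=occurs, Fieldbus link 2 lost=not, Watchdog 2 stuck=occurs → not all inputs occur → does not occur.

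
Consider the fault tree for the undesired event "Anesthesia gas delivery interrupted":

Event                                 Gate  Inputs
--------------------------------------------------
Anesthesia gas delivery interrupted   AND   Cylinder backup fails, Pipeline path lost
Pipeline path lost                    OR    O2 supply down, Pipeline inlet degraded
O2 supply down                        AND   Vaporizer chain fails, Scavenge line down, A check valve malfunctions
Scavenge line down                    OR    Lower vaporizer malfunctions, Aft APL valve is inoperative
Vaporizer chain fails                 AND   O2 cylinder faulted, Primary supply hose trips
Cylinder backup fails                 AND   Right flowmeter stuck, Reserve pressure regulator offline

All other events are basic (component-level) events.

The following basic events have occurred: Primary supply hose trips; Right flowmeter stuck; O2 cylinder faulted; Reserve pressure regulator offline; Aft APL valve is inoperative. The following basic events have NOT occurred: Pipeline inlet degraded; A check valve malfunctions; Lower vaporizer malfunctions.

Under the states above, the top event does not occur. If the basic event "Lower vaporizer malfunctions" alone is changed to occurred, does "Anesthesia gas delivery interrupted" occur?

No

Counterfactual: set "Lower vaporizer malfunctions" to occurred.
Cylinder backup fails [AND]: Right flowmeter stuck=occurs, Reserve pressure regulator offline=occurs → all inputs occur → occurs.
Vaporizer chain fails [AND]: O2 cylinder faulted=occurs, Primary supply hose trips=occurs → all inputs occur → occurs.
Scavenge line down [OR]: Lower vaporizer malfunctions=occurs, Aft APL valve is inoperative=occurs → at least one input occurs → occurs.
O2 supply down [AND]: Vaporizer chain fails=occurs, Scavenge line down=occurs, A check valve malfunctions=not → not all inputs occur → does not occur.
Pipeline path lost [OR]: O2 supply down=not, Pipeline inlet degraded=not → no input occurs → does not occur.
Anesthesia gas delivery interrupted [AND]: Cylinder backup fails=occurs, Pipeline path lost=not → not all inputs occur → does not occur.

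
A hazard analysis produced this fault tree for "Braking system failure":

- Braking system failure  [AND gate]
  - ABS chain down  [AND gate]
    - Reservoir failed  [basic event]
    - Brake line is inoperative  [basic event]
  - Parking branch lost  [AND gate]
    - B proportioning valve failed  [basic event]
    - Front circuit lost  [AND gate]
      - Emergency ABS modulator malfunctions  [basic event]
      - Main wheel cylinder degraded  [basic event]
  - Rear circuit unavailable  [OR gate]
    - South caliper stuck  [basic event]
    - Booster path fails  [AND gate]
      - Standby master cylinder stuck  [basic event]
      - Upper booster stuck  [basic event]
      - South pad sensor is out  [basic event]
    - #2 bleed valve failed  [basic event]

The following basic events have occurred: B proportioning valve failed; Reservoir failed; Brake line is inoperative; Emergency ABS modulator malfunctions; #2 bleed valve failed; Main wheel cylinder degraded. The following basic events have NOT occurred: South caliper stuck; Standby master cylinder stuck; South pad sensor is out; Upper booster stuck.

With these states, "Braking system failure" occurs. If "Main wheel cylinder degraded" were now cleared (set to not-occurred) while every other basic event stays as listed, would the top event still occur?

Counterfactual: set "Main wheel cylinder degraded" to not occurred.
ABS chain down [AND]: Reservoir failed=occurs, Brake line is inoperative=occurs → all inputs occur → occurs.
Front circuit lost [AND]: Emergency ABS modulator malfunctions=occurs, Main wheel cylinder degraded=not → not all inputs occur → does not occur.
Parking branch lost [AND]: B proportioning valve failed=occurs, Front circuit lost=not → not all inputs occur → does not occur.
Booster path fails [AND]: Standby master cylinder stuck=not, Upper booster stuck=not, South pad sensor is out=not → not all inputs occur → does not occur.
Rear circuit unavailable [OR]: South caliper stuck=not, Booster path fails=not, #2 bleed valve failed=occurs → at least one input occurs → occurs.
Braking system failure [AND]: ABS chain down=occurs, Parking branch lost=not, Rear circuit unavailable=occurs → not all inputs occur → does not occur.

No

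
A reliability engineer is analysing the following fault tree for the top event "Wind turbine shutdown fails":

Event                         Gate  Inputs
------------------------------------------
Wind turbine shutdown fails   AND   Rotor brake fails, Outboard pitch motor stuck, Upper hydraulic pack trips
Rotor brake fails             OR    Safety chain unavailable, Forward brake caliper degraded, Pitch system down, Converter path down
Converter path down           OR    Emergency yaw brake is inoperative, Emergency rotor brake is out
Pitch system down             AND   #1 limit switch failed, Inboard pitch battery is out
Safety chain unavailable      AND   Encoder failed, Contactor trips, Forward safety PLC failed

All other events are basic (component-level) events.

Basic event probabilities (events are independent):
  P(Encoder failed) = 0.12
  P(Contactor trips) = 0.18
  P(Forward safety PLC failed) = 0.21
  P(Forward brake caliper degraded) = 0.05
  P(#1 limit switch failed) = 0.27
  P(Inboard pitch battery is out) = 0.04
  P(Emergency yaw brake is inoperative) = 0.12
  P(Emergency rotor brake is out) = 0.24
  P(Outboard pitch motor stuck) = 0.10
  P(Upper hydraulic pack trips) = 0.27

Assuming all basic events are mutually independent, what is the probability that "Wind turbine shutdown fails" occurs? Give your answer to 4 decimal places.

P(Safety chain unavailable) [AND] = 0.12 × 0.18 × 0.21 = 0.004536
P(Pitch system down) [AND] = 0.27 × 0.04 = 0.010800
P(Converter path down) [OR] = 1 − (1−0.12) × (1−0.24) = 0.331200
P(Rotor brake fails) [OR] = 1 − (1−0.004536) × (1−0.05) × (1−0.010800) × (1−0.331200) = 0.374353
P(Wind turbine shutdown fails) [AND] = 0.374353 × 0.10 × 0.27 = 0.010108
Rounded to 4 decimal places: P(Wind turbine shutdown fails) ≈ 0.0101.

0.0101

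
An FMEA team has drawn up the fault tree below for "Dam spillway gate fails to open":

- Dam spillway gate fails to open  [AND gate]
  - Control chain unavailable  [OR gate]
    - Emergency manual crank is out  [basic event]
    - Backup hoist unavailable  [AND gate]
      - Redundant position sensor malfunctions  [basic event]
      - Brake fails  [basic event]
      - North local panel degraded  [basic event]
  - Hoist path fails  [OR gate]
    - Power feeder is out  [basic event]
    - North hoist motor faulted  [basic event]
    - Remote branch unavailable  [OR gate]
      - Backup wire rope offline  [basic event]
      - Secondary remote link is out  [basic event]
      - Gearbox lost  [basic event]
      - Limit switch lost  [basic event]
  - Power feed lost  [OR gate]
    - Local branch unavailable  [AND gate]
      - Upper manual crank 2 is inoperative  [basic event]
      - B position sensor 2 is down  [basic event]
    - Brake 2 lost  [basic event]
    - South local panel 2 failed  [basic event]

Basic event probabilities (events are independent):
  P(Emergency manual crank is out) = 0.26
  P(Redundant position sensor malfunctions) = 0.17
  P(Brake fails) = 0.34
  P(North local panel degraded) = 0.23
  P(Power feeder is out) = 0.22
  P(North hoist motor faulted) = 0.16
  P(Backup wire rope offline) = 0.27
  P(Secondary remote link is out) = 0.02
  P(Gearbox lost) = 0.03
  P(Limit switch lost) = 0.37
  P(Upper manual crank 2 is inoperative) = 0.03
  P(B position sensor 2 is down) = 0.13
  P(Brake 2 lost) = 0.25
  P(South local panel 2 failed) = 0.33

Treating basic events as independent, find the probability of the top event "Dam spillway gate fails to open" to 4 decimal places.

P(Backup hoist unavailable) [AND] = 0.17 × 0.34 × 0.23 = 0.013294
P(Control chain unavailable) [OR] = 1 − (1−0.26) × (1−0.013294) = 0.269838
P(Remote branch unavailable) [OR] = 1 − (1−0.27) × (1−0.02) × (1−0.03) × (1−0.37) = 0.562819
P(Hoist path fails) [OR] = 1 − (1−0.22) × (1−0.16) × (1−0.562819) = 0.713559
P(Local branch unavailable) [AND] = 0.03 × 0.13 = 0.003900
P(Power feed lost) [OR] = 1 − (1−0.003900) × (1−0.25) × (1−0.33) = 0.499460
P(Dam spillway gate fails to open) [AND] = 0.269838 × 0.713559 × 0.499460 = 0.096169
Rounded to 4 decimal places: P(Dam spillway gate fails to open) ≈ 0.0962.

0.0962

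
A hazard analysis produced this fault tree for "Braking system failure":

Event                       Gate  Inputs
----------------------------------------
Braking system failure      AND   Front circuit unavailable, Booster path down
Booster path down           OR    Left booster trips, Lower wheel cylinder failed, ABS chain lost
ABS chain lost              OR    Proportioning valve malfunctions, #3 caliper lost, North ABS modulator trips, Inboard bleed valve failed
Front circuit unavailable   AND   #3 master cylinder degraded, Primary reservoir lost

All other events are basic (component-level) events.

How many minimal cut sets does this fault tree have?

Front circuit unavailable [AND]: one cut set from each child combined → 1 × 1 = 1 cut set(s).
ABS chain lost [OR]: union of children's cut sets → 4 cut set(s).
Booster path down [OR]: union of children's cut sets → 6 cut set(s).
Braking system failure [AND]: one cut set from each child combined → 1 × 6 = 6 cut set(s).
Minimal cut sets: {#3 master cylinder degraded, Left booster trips, Primary reservoir lost}; {#3 master cylinder degraded, Lower wheel cylinder failed, Primary reservoir lost}; {#3 master cylinder degraded, Primary reservoir lost, Proportioning valve malfunctions}; {#3 caliper lost, #3 master cylinder degraded, Primary reservoir lost}; {#3 master cylinder degraded, North ABS modulator trips, Primary reservoir lost}; {#3 master cylinder degraded, Inboard bleed valve failed, Primary reservoir lost}.

6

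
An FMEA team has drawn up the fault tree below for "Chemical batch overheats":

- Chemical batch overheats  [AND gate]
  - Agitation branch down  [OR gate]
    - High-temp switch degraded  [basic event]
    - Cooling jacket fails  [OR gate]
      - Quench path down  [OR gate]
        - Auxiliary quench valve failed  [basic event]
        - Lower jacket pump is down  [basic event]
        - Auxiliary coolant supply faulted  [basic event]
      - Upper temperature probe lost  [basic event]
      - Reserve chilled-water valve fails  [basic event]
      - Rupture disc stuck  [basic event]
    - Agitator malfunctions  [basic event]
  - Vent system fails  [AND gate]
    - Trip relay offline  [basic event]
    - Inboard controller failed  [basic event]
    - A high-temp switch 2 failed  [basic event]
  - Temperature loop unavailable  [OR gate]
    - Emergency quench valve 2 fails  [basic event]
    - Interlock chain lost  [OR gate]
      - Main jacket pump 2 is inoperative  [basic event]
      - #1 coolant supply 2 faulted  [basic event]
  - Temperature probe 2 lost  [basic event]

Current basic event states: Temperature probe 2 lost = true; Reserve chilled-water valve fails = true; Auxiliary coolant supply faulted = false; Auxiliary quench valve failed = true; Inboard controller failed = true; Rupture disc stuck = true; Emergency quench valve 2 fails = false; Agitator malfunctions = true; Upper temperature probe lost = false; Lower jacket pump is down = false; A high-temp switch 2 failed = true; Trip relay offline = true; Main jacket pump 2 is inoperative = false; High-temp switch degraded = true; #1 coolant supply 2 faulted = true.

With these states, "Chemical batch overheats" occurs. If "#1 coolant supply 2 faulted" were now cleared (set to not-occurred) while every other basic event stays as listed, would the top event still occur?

Counterfactual: set "#1 coolant supply 2 faulted" to not occurred.
Quench path down [OR]: Auxiliary quench valve failed=occurs, Lower jacket pump is down=not, Auxiliary coolant supply faulted=not → at least one input occurs → occurs.
Cooling jacket fails [OR]: Quench path down=occurs, Upper temperature probe lost=not, Reserve chilled-water valve fails=occurs, Rupture disc stuck=occurs → at least one input occurs → occurs.
Agitation branch down [OR]: High-temp switch degraded=occurs, Cooling jacket fails=occurs, Agitator malfunctions=occurs → at least one input occurs → occurs.
Vent system fails [AND]: Trip relay offline=occurs, Inboard controller failed=occurs, A high-temp switch 2 failed=occurs → all inputs occur → occurs.
Interlock chain lost [OR]: Main jacket pump 2 is inoperative=not, #1 coolant supply 2 faulted=not → no input occurs → does not occur.
Temperature loop unavailable [OR]: Emergency quench valve 2 fails=not, Interlock chain lost=not → no input occurs → does not occur.
Chemical batch overheats [AND]: Agitation branch down=occurs, Vent system fails=occurs, Temperature loop unavailable=not, Temperature probe 2 lost=occurs → not all inputs occur → does not occur.

No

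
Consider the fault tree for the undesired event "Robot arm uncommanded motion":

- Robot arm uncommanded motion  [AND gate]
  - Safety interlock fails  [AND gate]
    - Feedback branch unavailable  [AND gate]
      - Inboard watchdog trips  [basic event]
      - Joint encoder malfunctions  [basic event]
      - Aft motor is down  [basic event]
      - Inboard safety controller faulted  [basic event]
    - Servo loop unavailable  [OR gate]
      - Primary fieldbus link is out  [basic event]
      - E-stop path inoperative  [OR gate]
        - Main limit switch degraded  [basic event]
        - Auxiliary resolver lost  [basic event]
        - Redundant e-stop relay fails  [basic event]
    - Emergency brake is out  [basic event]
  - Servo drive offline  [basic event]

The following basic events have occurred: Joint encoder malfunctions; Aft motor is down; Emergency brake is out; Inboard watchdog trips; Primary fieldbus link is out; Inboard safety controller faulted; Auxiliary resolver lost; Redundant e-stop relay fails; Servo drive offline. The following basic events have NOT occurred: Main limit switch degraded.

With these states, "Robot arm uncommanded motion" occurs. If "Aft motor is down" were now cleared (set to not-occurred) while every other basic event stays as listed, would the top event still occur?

Counterfactual: set "Aft motor is down" to not occurred.
Feedback branch unavailable [AND]: Inboard watchdog trips=occurs, Joint encoder malfunctions=occurs, Aft motor is down=not, Inboard safety controller faulted=occurs → not all inputs occur → does not occur.
E-stop path inoperative [OR]: Main limit switch degraded=not, Auxiliary resolver lost=occurs, Redundant e-stop relay fails=occurs → at least one input occurs → occurs.
Servo loop unavailable [OR]: Primary fieldbus link is out=occurs, E-stop path inoperative=occurs → at least one input occurs → occurs.
Safety interlock fails [AND]: Feedback branch unavailable=not, Servo loop unavailable=occurs, Emergency brake is out=occurs → not all inputs occur → does not occur.
Robot arm uncommanded motion [AND]: Safety interlock fails=not, Servo drive offline=occurs → not all inputs occur → does not occur.

No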